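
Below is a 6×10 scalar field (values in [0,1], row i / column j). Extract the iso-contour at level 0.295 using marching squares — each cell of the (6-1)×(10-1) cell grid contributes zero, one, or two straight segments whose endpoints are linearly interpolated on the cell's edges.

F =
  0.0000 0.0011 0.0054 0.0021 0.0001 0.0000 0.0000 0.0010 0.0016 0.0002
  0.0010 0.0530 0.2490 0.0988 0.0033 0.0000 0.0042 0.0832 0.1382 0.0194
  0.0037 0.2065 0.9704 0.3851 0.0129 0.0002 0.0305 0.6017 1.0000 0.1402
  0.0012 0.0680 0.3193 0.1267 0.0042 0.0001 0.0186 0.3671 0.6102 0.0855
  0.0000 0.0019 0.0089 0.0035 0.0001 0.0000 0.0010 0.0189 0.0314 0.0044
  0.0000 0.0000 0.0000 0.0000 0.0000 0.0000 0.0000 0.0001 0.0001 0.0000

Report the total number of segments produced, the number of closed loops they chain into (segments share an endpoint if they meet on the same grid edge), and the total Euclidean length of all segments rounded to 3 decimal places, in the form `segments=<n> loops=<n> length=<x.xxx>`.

cell (1,1): code 0100 → (1.064,2.000)–(2.000,1.116)
cell (1,2): code 1100 → (1.685,3.000)–(1.064,2.000)
cell (1,3): code 1000 → (2.000,3.242)–(1.685,3.000)
cell (1,6): code 0100 → (1.408,7.000)–(2.000,6.463)
cell (1,7): code 1100 → (1.182,8.000)–(1.408,7.000)
cell (1,8): code 1000 → (2.000,8.820)–(1.182,8.000)
cell (2,1): code 0110 → (2.000,1.116)–(3.000,1.903)
cell (2,2): code 1011 → (3.000,2.126)–(2.349,3.000)
cell (2,3): code 0001 → (2.349,3.000)–(2.000,3.242)
cell (2,6): code 0110 → (2.000,6.463)–(3.000,6.793)
cell (2,8): code 1001 → (3.000,8.601)–(2.000,8.820)
cell (3,1): code 0010 → (3.000,1.903)–(3.078,2.000)
cell (3,2): code 0001 → (3.078,2.000)–(3.000,2.126)
cell (3,6): code 0010 → (3.000,6.793)–(3.207,7.000)
cell (3,7): code 0011 → (3.207,7.000)–(3.545,8.000)
cell (3,8): code 0001 → (3.545,8.000)–(3.000,8.601)
total: 16 segments, chained into 2 closed loop(s), length Σ = 13.140459

segments=16 loops=2 length=13.140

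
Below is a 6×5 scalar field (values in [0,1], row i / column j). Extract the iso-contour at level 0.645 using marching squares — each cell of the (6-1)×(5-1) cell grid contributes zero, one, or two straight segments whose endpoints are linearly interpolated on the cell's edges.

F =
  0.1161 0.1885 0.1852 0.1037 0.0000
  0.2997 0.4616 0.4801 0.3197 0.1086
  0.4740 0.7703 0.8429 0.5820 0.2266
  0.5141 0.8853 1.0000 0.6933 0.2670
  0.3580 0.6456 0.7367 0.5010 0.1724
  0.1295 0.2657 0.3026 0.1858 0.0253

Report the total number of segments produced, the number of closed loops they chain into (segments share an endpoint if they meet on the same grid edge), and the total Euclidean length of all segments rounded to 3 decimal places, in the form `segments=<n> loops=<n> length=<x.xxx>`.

segments=12 loops=1 length=8.518

cell (1,0): code 0100 → (1.594,1.000)–(2.000,0.577)
cell (1,1): code 1100 → (1.455,2.000)–(1.594,1.000)
cell (1,2): code 1000 → (2.000,2.759)–(1.455,2.000)
cell (2,0): code 0110 → (2.000,0.577)–(3.000,0.353)
cell (2,2): code 1101 → (2.566,3.000)–(2.000,2.759)
cell (2,3): code 1000 → (3.000,3.113)–(2.566,3.000)
cell (3,0): code 0110 → (3.000,0.353)–(4.000,0.998)
cell (3,2): code 1011 → (4.000,2.389)–(3.251,3.000)
cell (3,3): code 0001 → (3.251,3.000)–(3.000,3.113)
cell (4,0): code 0010 → (4.000,0.998)–(4.002,1.000)
cell (4,1): code 0011 → (4.002,1.000)–(4.211,2.000)
cell (4,2): code 0001 → (4.211,2.000)–(4.000,2.389)
total: 12 segments, chained into 1 closed loop(s), length Σ = 8.518096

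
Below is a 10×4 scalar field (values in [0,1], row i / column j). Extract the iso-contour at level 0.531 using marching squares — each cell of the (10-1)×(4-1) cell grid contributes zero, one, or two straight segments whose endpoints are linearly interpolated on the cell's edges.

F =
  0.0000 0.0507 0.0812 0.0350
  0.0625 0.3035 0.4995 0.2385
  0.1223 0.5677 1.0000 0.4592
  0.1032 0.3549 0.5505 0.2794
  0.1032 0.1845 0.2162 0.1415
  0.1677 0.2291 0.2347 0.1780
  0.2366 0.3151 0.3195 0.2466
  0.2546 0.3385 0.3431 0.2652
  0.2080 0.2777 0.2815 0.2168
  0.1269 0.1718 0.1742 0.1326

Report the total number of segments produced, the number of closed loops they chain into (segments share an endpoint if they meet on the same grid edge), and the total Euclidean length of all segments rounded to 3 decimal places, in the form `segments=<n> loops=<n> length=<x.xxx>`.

segments=8 loops=1 length=5.618

cell (1,0): code 0100 → (1.861,1.000)–(2.000,0.918)
cell (1,1): code 1100 → (1.063,2.000)–(1.861,1.000)
cell (1,2): code 1000 → (2.000,2.867)–(1.063,2.000)
cell (2,0): code 0010 → (2.000,0.918)–(2.172,1.000)
cell (2,1): code 0111 → (2.172,1.000)–(3.000,1.900)
cell (2,2): code 1001 → (3.000,2.072)–(2.000,2.867)
cell (3,1): code 0010 → (3.000,1.900)–(3.058,2.000)
cell (3,2): code 0001 → (3.058,2.000)–(3.000,2.072)
total: 8 segments, chained into 1 closed loop(s), length Σ = 5.617565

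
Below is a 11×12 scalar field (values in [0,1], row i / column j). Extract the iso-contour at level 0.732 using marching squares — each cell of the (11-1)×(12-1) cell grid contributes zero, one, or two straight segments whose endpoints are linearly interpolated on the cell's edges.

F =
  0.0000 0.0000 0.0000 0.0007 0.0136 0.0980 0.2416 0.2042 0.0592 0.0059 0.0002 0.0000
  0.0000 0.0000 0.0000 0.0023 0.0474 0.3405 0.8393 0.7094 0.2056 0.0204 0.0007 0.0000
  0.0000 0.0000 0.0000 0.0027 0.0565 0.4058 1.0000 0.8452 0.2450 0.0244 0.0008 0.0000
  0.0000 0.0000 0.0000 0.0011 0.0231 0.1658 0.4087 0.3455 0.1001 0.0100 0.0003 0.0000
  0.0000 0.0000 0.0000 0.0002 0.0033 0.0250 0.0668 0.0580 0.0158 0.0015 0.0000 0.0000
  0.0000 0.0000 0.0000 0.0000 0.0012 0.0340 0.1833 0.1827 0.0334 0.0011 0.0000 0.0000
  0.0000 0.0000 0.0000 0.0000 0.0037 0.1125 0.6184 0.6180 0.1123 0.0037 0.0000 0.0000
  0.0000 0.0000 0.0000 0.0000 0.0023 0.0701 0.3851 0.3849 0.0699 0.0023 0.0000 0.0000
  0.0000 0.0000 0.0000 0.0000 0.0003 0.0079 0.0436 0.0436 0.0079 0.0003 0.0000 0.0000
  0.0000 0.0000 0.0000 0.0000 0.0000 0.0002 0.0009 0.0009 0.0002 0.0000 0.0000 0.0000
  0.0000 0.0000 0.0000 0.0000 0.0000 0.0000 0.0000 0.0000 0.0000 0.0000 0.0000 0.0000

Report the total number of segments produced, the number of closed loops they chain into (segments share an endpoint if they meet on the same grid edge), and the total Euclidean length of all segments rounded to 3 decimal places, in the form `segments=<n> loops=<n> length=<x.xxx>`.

cell (0,5): code 0100 → (0.820,6.000)–(1.000,5.785)
cell (0,6): code 1000 → (1.000,6.826)–(0.820,6.000)
cell (1,5): code 0110 → (1.000,5.785)–(2.000,5.549)
cell (1,6): code 1101 → (1.166,7.000)–(1.000,6.826)
cell (1,7): code 1000 → (2.000,7.189)–(1.166,7.000)
cell (2,5): code 0010 → (2.000,5.549)–(2.453,6.000)
cell (2,6): code 0011 → (2.453,6.000)–(2.227,7.000)
cell (2,7): code 0001 → (2.227,7.000)–(2.000,7.189)
total: 8 segments, chained into 1 closed loop(s), length Σ = 5.207905

segments=8 loops=1 length=5.208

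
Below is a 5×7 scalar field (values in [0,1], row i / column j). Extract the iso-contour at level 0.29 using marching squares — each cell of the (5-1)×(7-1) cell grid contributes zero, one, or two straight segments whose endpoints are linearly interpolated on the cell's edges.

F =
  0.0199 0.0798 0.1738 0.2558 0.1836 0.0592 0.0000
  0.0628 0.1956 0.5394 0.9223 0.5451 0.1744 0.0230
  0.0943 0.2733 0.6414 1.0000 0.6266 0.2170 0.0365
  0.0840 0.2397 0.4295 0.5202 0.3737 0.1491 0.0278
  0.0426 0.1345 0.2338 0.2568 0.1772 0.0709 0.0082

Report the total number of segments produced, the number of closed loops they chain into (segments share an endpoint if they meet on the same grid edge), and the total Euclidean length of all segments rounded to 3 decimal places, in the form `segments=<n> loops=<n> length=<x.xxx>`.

cell (0,1): code 0100 → (0.318,2.000)–(1.000,1.275)
cell (0,2): code 1100 → (0.051,3.000)–(0.318,2.000)
cell (0,3): code 1100 → (0.294,4.000)–(0.051,3.000)
cell (0,4): code 1000 → (1.000,4.688)–(0.294,4.000)
cell (1,1): code 0110 → (1.000,1.275)–(2.000,1.045)
cell (1,4): code 1001 → (2.000,4.822)–(1.000,4.688)
cell (2,1): code 0110 → (2.000,1.045)–(3.000,1.265)
cell (2,4): code 1001 → (3.000,4.373)–(2.000,4.822)
cell (3,1): code 0010 → (3.000,1.265)–(3.713,2.000)
cell (3,2): code 0011 → (3.713,2.000)–(3.874,3.000)
cell (3,3): code 0011 → (3.874,3.000)–(3.426,4.000)
cell (3,4): code 0001 → (3.426,4.000)–(3.000,4.373)
total: 12 segments, chained into 1 closed loop(s), length Σ = 11.898846

segments=12 loops=1 length=11.899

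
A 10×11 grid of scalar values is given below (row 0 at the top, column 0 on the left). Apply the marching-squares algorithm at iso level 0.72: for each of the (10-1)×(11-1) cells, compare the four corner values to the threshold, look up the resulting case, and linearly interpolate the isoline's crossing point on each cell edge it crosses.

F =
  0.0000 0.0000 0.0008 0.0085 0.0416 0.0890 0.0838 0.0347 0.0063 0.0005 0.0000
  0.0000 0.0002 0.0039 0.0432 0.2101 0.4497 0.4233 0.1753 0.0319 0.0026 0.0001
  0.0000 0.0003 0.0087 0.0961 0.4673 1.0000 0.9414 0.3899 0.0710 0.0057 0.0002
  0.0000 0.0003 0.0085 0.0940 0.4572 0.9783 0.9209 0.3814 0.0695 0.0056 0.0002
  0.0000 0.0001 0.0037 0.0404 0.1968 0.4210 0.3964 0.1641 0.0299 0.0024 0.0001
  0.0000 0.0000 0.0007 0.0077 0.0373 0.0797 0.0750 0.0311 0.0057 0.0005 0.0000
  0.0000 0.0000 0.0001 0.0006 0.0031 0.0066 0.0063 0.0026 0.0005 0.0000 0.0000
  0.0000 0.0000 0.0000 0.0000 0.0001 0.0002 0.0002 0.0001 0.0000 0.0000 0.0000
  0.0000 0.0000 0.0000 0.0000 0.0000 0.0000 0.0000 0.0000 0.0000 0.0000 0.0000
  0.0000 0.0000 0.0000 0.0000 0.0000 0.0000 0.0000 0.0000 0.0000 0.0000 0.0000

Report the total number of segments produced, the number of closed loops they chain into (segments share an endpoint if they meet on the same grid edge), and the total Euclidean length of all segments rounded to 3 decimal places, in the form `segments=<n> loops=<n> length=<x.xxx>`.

cell (1,4): code 0100 → (1.491,5.000)–(2.000,4.474)
cell (1,5): code 1100 → (1.573,6.000)–(1.491,5.000)
cell (1,6): code 1000 → (2.000,6.401)–(1.573,6.000)
cell (2,4): code 0110 → (2.000,4.474)–(3.000,4.504)
cell (2,6): code 1001 → (3.000,6.372)–(2.000,6.401)
cell (3,4): code 0010 → (3.000,4.504)–(3.463,5.000)
cell (3,5): code 0011 → (3.463,5.000)–(3.383,6.000)
cell (3,6): code 0001 → (3.383,6.000)–(3.000,6.372)
total: 8 segments, chained into 1 closed loop(s), length Σ = 6.538119

segments=8 loops=1 length=6.538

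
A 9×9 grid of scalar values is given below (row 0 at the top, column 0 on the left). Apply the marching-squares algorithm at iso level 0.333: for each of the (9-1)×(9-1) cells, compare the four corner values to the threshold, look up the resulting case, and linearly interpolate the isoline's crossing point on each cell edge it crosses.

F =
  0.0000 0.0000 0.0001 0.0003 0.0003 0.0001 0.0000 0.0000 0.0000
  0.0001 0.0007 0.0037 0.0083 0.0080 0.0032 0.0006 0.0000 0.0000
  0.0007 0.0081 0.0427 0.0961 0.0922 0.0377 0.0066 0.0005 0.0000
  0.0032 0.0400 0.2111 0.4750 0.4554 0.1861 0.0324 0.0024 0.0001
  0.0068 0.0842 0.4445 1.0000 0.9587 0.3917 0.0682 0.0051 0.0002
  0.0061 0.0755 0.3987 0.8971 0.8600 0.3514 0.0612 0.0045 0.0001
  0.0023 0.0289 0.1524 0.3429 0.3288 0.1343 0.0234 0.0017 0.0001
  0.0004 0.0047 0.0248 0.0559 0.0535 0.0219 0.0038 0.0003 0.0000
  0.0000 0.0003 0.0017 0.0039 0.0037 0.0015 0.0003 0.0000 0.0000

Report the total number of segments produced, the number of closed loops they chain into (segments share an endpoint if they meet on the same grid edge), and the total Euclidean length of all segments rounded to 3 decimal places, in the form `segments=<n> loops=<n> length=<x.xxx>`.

cell (2,2): code 0100 → (2.625,3.000)–(3.000,2.462)
cell (2,3): code 1100 → (2.663,4.000)–(2.625,3.000)
cell (2,4): code 1000 → (3.000,4.455)–(2.663,4.000)
cell (3,1): code 0100 → (3.522,2.000)–(4.000,1.691)
cell (3,2): code 1110 → (3.000,2.462)–(3.522,2.000)
cell (3,4): code 1101 → (3.714,5.000)–(3.000,4.455)
cell (3,5): code 1000 → (4.000,5.181)–(3.714,5.000)
cell (4,1): code 0110 → (4.000,1.691)–(5.000,1.797)
cell (4,5): code 1001 → (5.000,5.063)–(4.000,5.181)
cell (5,1): code 0010 → (5.000,1.797)–(5.267,2.000)
cell (5,2): code 0111 → (5.267,2.000)–(6.000,2.948)
cell (5,3): code 1011 → (6.000,3.702)–(5.992,4.000)
cell (5,4): code 0011 → (5.992,4.000)–(5.085,5.000)
cell (5,5): code 0001 → (5.085,5.000)–(5.000,5.063)
cell (6,2): code 0010 → (6.000,2.948)–(6.034,3.000)
cell (6,3): code 0001 → (6.034,3.000)–(6.000,3.702)
total: 16 segments, chained into 1 closed loop(s), length Σ = 10.791817

segments=16 loops=1 length=10.792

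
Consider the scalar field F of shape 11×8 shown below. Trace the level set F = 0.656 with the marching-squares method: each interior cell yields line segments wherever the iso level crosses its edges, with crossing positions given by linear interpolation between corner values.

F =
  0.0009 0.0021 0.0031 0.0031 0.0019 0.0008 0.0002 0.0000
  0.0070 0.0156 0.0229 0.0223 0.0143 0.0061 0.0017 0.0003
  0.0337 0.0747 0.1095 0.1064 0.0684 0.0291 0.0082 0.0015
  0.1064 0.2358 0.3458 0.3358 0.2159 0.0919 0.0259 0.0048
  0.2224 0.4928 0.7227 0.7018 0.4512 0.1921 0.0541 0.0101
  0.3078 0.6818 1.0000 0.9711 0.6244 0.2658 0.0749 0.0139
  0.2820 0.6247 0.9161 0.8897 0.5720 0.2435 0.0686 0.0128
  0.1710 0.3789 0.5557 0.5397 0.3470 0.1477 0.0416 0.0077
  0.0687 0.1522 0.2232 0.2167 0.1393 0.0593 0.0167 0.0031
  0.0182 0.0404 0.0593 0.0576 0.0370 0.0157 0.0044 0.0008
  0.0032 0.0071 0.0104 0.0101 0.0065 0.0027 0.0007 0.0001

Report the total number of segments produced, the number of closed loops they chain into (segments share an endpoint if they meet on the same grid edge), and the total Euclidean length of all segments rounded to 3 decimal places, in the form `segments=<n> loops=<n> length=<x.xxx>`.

segments=12 loops=1 length=9.243

cell (3,1): code 0100 → (3.823,2.000)–(4.000,1.710)
cell (3,2): code 1100 → (3.875,3.000)–(3.823,2.000)
cell (3,3): code 1000 → (4.000,3.183)–(3.875,3.000)
cell (4,0): code 0100 → (4.863,1.000)–(5.000,0.931)
cell (4,1): code 1110 → (4.000,1.710)–(4.863,1.000)
cell (4,3): code 1001 → (5.000,3.909)–(4.000,3.183)
cell (5,0): code 0010 → (5.000,0.931)–(5.452,1.000)
cell (5,1): code 0111 → (5.452,1.000)–(6.000,1.107)
cell (5,3): code 1001 → (6.000,3.736)–(5.000,3.909)
cell (6,1): code 0010 → (6.000,1.107)–(6.722,2.000)
cell (6,2): code 0011 → (6.722,2.000)–(6.668,3.000)
cell (6,3): code 0001 → (6.668,3.000)–(6.000,3.736)
total: 12 segments, chained into 1 closed loop(s), length Σ = 9.242578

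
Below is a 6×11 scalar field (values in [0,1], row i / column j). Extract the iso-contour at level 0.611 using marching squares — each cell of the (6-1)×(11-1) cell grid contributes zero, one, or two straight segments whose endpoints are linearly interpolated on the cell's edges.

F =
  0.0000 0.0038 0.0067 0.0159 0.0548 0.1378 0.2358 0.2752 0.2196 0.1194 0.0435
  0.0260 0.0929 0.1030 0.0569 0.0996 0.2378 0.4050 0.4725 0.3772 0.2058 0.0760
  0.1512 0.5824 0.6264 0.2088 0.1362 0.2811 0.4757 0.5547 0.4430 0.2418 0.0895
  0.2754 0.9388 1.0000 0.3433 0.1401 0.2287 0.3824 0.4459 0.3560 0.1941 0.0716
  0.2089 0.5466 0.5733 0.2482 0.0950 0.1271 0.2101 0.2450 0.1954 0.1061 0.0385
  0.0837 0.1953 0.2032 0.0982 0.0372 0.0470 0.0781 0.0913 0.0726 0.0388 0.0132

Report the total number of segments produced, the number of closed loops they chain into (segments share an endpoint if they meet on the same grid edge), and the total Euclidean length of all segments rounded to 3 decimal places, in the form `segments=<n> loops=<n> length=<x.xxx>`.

cell (1,1): code 0100 → (1.971,2.000)–(2.000,1.650)
cell (1,2): code 1000 → (2.000,2.037)–(1.971,2.000)
cell (2,0): code 0100 → (2.080,1.000)–(3.000,0.506)
cell (2,1): code 1110 → (2.000,1.650)–(2.080,1.000)
cell (2,2): code 1001 → (3.000,2.592)–(2.000,2.037)
cell (3,0): code 0010 → (3.000,0.506)–(3.836,1.000)
cell (3,1): code 0011 → (3.836,1.000)–(3.912,2.000)
cell (3,2): code 0001 → (3.912,2.000)–(3.000,2.592)
total: 8 segments, chained into 1 closed loop(s), length Σ = 6.302346

segments=8 loops=1 length=6.302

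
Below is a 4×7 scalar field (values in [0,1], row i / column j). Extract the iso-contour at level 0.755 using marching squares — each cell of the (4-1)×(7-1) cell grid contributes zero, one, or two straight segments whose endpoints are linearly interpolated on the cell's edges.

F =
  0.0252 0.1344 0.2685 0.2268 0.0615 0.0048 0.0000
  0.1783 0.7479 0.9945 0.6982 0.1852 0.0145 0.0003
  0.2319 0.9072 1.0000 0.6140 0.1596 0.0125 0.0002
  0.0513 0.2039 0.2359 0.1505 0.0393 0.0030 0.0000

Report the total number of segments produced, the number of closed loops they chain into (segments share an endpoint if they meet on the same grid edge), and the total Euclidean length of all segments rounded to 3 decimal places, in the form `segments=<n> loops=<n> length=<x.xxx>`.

segments=8 loops=1 length=5.977

cell (0,1): code 0100 → (0.670,2.000)–(1.000,1.029)
cell (0,2): code 1000 → (1.000,2.808)–(0.670,2.000)
cell (1,0): code 0100 → (1.045,1.000)–(2.000,0.775)
cell (1,1): code 1110 → (1.000,1.029)–(1.045,1.000)
cell (1,2): code 1001 → (2.000,2.635)–(1.000,2.808)
cell (2,0): code 0010 → (2.000,0.775)–(2.216,1.000)
cell (2,1): code 0011 → (2.216,1.000)–(2.321,2.000)
cell (2,2): code 0001 → (2.321,2.000)–(2.000,2.635)
total: 8 segments, chained into 1 closed loop(s), length Σ = 5.977384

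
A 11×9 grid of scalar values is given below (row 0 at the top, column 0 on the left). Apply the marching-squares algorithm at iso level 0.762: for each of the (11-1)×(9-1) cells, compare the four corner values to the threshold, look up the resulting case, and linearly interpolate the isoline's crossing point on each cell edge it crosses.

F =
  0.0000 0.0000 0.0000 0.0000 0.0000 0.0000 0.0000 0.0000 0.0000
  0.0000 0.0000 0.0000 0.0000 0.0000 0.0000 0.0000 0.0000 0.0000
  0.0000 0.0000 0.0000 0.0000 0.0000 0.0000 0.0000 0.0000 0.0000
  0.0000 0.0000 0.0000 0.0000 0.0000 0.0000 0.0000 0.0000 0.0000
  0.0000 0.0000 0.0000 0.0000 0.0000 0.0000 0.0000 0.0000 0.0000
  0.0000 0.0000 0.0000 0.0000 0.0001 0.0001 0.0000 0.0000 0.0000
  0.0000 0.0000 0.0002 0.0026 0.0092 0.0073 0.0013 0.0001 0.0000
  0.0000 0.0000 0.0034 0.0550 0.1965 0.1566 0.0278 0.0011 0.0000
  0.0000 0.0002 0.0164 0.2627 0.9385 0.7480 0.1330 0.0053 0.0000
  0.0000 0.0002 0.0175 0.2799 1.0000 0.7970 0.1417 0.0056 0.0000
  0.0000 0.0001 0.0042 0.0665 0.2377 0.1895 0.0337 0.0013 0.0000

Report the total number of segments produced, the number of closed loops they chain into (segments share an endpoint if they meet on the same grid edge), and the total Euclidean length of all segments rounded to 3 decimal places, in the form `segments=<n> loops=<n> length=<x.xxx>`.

segments=8 loops=1 length=4.889

cell (7,3): code 0100 → (7.762,4.000)–(8.000,3.739)
cell (7,4): code 1000 → (8.000,4.927)–(7.762,4.000)
cell (8,3): code 0110 → (8.000,3.739)–(9.000,3.669)
cell (8,4): code 1101 → (8.286,5.000)–(8.000,4.927)
cell (8,5): code 1000 → (9.000,5.053)–(8.286,5.000)
cell (9,3): code 0010 → (9.000,3.669)–(9.312,4.000)
cell (9,4): code 0011 → (9.312,4.000)–(9.058,5.000)
cell (9,5): code 0001 → (9.058,5.000)–(9.000,5.053)
total: 8 segments, chained into 1 closed loop(s), length Σ = 4.888635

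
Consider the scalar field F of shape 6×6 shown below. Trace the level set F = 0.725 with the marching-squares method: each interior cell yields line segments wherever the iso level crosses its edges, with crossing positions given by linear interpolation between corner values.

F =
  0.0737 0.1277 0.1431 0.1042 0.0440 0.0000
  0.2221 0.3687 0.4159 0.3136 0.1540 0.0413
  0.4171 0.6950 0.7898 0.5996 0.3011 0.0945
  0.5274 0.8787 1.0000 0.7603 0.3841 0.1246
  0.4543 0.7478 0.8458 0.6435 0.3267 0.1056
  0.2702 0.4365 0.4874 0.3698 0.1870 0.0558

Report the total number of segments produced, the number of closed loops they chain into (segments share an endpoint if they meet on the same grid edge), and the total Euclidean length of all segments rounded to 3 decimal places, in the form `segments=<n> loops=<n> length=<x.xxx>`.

cell (1,1): code 0100 → (1.827,2.000)–(2.000,1.316)
cell (1,2): code 1000 → (2.000,2.341)–(1.827,2.000)
cell (2,0): code 0100 → (2.163,1.000)–(3.000,0.562)
cell (2,1): code 1110 → (2.000,1.316)–(2.163,1.000)
cell (2,2): code 1101 → (2.780,3.000)–(2.000,2.341)
cell (2,3): code 1000 → (3.000,3.094)–(2.780,3.000)
cell (3,0): code 0110 → (3.000,0.562)–(4.000,0.922)
cell (3,2): code 1011 → (4.000,2.597)–(3.302,3.000)
cell (3,3): code 0001 → (3.302,3.000)–(3.000,3.094)
cell (4,0): code 0010 → (4.000,0.922)–(4.073,1.000)
cell (4,1): code 0011 → (4.073,1.000)–(4.337,2.000)
cell (4,2): code 0001 → (4.337,2.000)–(4.000,2.597)
total: 12 segments, chained into 1 closed loop(s), length Σ = 7.659761

segments=12 loops=1 length=7.660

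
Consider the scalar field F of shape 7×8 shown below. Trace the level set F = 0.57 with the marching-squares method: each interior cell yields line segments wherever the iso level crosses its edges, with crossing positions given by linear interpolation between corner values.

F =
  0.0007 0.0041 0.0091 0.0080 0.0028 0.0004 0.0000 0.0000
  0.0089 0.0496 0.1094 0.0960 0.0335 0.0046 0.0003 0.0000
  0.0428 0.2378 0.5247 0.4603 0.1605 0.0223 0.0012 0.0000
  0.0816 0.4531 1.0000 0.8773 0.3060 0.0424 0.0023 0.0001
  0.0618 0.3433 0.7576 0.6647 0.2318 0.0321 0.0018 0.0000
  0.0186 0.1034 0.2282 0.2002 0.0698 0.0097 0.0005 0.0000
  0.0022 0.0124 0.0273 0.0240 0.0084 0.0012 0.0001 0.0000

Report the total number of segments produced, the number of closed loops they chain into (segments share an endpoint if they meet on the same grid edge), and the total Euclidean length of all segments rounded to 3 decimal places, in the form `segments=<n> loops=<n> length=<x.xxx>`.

cell (2,1): code 0100 → (2.095,2.000)–(3.000,1.214)
cell (2,2): code 1100 → (2.263,3.000)–(2.095,2.000)
cell (2,3): code 1000 → (3.000,3.538)–(2.263,3.000)
cell (3,1): code 0110 → (3.000,1.214)–(4.000,1.547)
cell (3,3): code 1001 → (4.000,3.219)–(3.000,3.538)
cell (4,1): code 0010 → (4.000,1.547)–(4.354,2.000)
cell (4,2): code 0011 → (4.354,2.000)–(4.204,3.000)
cell (4,3): code 0001 → (4.204,3.000)–(4.000,3.219)
total: 8 segments, chained into 1 closed loop(s), length Σ = 7.114035

segments=8 loops=1 length=7.114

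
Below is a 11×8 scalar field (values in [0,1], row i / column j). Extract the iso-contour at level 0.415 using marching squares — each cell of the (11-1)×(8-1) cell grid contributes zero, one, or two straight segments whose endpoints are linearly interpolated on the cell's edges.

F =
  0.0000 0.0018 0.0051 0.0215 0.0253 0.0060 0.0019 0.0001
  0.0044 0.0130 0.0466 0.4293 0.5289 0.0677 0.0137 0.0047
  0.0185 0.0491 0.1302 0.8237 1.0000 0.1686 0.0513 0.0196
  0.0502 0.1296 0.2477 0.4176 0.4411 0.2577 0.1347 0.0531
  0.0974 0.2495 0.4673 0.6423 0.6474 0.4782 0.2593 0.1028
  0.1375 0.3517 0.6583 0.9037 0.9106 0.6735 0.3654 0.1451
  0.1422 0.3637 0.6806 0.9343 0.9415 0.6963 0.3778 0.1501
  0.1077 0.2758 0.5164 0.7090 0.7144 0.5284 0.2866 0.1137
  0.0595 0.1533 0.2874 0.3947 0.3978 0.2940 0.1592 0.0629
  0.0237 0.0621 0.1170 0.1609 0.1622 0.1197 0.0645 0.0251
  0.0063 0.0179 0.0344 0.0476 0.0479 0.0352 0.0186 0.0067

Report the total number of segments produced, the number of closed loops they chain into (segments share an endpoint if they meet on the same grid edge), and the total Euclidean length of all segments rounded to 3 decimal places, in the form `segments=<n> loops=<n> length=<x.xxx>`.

cell (0,2): code 0100 → (0.965,3.000)–(1.000,2.963)
cell (0,3): code 1100 → (0.774,4.000)–(0.965,3.000)
cell (0,4): code 1000 → (1.000,4.247)–(0.774,4.000)
cell (1,2): code 0110 → (1.000,2.963)–(2.000,2.411)
cell (1,4): code 1001 → (2.000,4.704)–(1.000,4.247)
cell (2,2): code 0110 → (2.000,2.411)–(3.000,2.985)
cell (2,4): code 1001 → (3.000,4.142)–(2.000,4.704)
cell (3,1): code 0100 → (3.762,2.000)–(4.000,1.760)
cell (3,2): code 1110 → (3.000,2.985)–(3.762,2.000)
cell (3,4): code 1101 → (3.713,5.000)–(3.000,4.142)
cell (3,5): code 1000 → (4.000,5.289)–(3.713,5.000)
cell (4,1): code 0110 → (4.000,1.760)–(5.000,1.206)
cell (4,5): code 1001 → (5.000,5.839)–(4.000,5.289)
cell (5,1): code 0110 → (5.000,1.206)–(6.000,1.162)
cell (5,5): code 1001 → (6.000,5.883)–(5.000,5.839)
cell (6,1): code 0110 → (6.000,1.162)–(7.000,1.579)
cell (6,5): code 1001 → (7.000,5.469)–(6.000,5.883)
cell (7,1): code 0010 → (7.000,1.579)–(7.443,2.000)
cell (7,2): code 0011 → (7.443,2.000)–(7.935,3.000)
cell (7,3): code 0011 → (7.935,3.000)–(7.946,4.000)
cell (7,4): code 0011 → (7.946,4.000)–(7.484,5.000)
cell (7,5): code 0001 → (7.484,5.000)–(7.000,5.469)
total: 22 segments, chained into 1 closed loop(s), length Σ = 20.004655

segments=22 loops=1 length=20.005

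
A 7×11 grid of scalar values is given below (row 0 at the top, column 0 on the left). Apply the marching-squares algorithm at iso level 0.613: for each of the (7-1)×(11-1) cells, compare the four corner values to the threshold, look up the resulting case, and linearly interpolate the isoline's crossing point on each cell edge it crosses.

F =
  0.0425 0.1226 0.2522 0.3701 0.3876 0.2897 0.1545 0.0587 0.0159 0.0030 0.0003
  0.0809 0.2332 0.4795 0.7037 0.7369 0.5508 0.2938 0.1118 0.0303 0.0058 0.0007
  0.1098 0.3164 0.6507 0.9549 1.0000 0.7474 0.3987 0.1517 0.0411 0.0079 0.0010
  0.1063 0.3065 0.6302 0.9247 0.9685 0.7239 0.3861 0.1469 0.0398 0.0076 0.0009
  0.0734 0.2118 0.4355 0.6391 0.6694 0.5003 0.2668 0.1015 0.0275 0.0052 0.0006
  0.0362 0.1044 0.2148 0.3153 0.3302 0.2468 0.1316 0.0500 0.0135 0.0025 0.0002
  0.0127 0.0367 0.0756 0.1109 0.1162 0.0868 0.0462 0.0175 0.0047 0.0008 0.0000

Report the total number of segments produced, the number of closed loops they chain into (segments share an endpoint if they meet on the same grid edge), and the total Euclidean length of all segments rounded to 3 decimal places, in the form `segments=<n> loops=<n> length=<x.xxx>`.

cell (0,2): code 0100 → (0.728,3.000)–(1.000,2.595)
cell (0,3): code 1100 → (0.645,4.000)–(0.728,3.000)
cell (0,4): code 1000 → (1.000,4.666)–(0.645,4.000)
cell (1,1): code 0100 → (1.780,2.000)–(2.000,1.887)
cell (1,2): code 1110 → (1.000,2.595)–(1.780,2.000)
cell (1,4): code 1101 → (1.316,5.000)–(1.000,4.666)
cell (1,5): code 1000 → (2.000,5.385)–(1.316,5.000)
cell (2,1): code 0110 → (2.000,1.887)–(3.000,1.947)
cell (2,5): code 1001 → (3.000,5.328)–(2.000,5.385)
cell (3,1): code 0010 → (3.000,1.947)–(3.088,2.000)
cell (3,2): code 0111 → (3.088,2.000)–(4.000,2.872)
cell (3,4): code 1011 → (4.000,4.334)–(3.496,5.000)
cell (3,5): code 0001 → (3.496,5.000)–(3.000,5.328)
cell (4,2): code 0010 → (4.000,2.872)–(4.081,3.000)
cell (4,3): code 0011 → (4.081,3.000)–(4.166,4.000)
cell (4,4): code 0001 → (4.166,4.000)–(4.000,4.334)
total: 16 segments, chained into 1 closed loop(s), length Σ = 11.044840

segments=16 loops=1 length=11.045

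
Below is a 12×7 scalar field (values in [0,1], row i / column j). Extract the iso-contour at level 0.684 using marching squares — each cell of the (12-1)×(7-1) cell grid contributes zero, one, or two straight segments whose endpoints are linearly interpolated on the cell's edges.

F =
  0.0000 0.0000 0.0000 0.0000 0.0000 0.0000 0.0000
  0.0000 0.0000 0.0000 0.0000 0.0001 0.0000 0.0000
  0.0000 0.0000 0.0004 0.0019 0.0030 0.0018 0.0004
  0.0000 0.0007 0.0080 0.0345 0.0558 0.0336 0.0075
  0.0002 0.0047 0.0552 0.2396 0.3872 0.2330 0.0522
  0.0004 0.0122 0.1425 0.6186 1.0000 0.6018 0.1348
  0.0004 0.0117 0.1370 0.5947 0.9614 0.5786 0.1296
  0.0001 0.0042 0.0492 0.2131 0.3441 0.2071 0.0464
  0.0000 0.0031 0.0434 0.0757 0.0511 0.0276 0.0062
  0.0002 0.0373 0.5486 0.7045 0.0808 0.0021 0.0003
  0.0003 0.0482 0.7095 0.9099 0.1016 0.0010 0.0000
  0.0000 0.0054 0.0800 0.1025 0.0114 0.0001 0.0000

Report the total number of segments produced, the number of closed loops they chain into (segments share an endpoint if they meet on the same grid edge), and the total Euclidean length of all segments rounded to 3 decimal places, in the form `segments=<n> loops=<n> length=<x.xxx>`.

cell (4,3): code 0100 → (4.484,4.000)–(5.000,3.171)
cell (4,4): code 1000 → (5.000,4.794)–(4.484,4.000)
cell (5,3): code 0110 → (5.000,3.171)–(6.000,3.244)
cell (5,4): code 1001 → (6.000,4.725)–(5.000,4.794)
cell (6,3): code 0010 → (6.000,3.244)–(6.449,4.000)
cell (6,4): code 0001 → (6.449,4.000)–(6.000,4.725)
cell (8,2): code 0100 → (8.967,3.000)–(9.000,2.869)
cell (8,3): code 1000 → (9.000,3.033)–(8.967,3.000)
cell (9,1): code 0100 → (9.842,2.000)–(10.000,1.961)
cell (9,2): code 1110 → (9.000,2.869)–(9.842,2.000)
cell (9,3): code 1001 → (10.000,3.279)–(9.000,3.033)
cell (10,1): code 0010 → (10.000,1.961)–(10.041,2.000)
cell (10,2): code 0011 → (10.041,2.000)–(10.280,3.000)
cell (10,3): code 0001 → (10.280,3.000)–(10.000,3.279)
total: 14 segments, chained into 2 closed loop(s), length Σ = 9.723592

segments=14 loops=2 length=9.724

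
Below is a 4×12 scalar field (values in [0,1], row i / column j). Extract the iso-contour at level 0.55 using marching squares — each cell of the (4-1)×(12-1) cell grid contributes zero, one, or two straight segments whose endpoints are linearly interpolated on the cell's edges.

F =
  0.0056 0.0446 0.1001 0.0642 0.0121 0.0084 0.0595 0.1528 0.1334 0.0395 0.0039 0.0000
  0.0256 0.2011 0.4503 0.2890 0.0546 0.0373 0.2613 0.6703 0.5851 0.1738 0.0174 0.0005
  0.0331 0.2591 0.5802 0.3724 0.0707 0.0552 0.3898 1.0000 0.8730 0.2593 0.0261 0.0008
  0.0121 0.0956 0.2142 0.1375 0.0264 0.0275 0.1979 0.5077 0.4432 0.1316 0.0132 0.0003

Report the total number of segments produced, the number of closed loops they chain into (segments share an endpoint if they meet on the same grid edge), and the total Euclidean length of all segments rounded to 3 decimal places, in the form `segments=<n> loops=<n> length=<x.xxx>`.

cell (0,6): code 0100 → (0.768,7.000)–(1.000,6.706)
cell (0,7): code 1100 → (0.922,8.000)–(0.768,7.000)
cell (0,8): code 1000 → (1.000,8.085)–(0.922,8.000)
cell (1,1): code 0100 → (1.768,2.000)–(2.000,1.906)
cell (1,2): code 1000 → (2.000,2.145)–(1.768,2.000)
cell (1,6): code 0110 → (1.000,6.706)–(2.000,6.263)
cell (1,8): code 1001 → (2.000,8.526)–(1.000,8.085)
cell (2,1): code 0010 → (2.000,1.906)–(2.083,2.000)
cell (2,2): code 0001 → (2.083,2.000)–(2.000,2.145)
cell (2,6): code 0010 → (2.000,6.263)–(2.914,7.000)
cell (2,7): code 0011 → (2.914,7.000)–(2.752,8.000)
cell (2,8): code 0001 → (2.752,8.000)–(2.000,8.526)
total: 12 segments, chained into 2 closed loop(s), length Σ = 7.611294

segments=12 loops=2 length=7.611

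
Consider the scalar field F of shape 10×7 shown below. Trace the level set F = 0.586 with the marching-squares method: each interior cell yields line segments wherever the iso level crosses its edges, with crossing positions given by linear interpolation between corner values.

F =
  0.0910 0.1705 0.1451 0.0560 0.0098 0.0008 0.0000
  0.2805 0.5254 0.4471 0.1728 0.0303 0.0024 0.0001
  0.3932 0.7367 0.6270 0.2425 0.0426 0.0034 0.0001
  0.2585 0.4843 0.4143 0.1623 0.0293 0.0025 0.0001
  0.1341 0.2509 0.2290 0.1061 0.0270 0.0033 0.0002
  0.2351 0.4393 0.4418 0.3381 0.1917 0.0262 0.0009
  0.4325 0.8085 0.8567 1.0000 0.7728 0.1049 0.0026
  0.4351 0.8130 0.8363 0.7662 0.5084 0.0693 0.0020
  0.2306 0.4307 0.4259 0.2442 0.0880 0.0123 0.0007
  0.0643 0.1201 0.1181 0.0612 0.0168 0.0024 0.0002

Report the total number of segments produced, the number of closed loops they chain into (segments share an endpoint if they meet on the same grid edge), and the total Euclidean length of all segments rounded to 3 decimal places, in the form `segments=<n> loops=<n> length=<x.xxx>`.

segments=18 loops=2 length=14.397

cell (1,0): code 0100 → (1.287,1.000)–(2.000,0.561)
cell (1,1): code 1100 → (1.772,2.000)–(1.287,1.000)
cell (1,2): code 1000 → (2.000,2.107)–(1.772,2.000)
cell (2,0): code 0010 → (2.000,0.561)–(2.597,1.000)
cell (2,1): code 0011 → (2.597,1.000)–(2.193,2.000)
cell (2,2): code 0001 → (2.193,2.000)–(2.000,2.107)
cell (5,0): code 0100 → (5.397,1.000)–(6.000,0.408)
cell (5,1): code 1100 → (5.348,2.000)–(5.397,1.000)
cell (5,2): code 1100 → (5.375,3.000)–(5.348,2.000)
cell (5,3): code 1100 → (5.679,4.000)–(5.375,3.000)
cell (5,4): code 1000 → (6.000,4.280)–(5.679,4.000)
cell (6,0): code 0110 → (6.000,0.408)–(7.000,0.399)
cell (6,3): code 1011 → (7.000,3.699)–(6.707,4.000)
cell (6,4): code 0001 → (6.707,4.000)–(6.000,4.280)
cell (7,0): code 0010 → (7.000,0.399)–(7.594,1.000)
cell (7,1): code 0011 → (7.594,1.000)–(7.610,2.000)
cell (7,2): code 0011 → (7.610,2.000)–(7.345,3.000)
cell (7,3): code 0001 → (7.345,3.000)–(7.000,3.699)
total: 18 segments, chained into 2 closed loop(s), length Σ = 14.396924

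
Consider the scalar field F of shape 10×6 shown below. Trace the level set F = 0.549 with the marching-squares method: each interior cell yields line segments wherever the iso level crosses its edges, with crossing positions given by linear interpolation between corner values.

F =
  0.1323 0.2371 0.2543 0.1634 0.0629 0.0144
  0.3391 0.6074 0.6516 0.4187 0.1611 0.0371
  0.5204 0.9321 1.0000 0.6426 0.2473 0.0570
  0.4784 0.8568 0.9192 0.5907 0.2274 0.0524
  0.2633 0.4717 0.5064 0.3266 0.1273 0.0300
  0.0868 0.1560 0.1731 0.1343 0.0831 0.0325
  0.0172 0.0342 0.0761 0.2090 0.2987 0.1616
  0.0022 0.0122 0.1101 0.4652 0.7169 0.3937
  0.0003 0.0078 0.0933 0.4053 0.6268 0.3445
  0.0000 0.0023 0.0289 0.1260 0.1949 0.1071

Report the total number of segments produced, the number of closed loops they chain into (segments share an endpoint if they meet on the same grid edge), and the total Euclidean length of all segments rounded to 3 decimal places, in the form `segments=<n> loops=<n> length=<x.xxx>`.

cell (0,0): code 0100 → (0.842,1.000)–(1.000,0.782)
cell (0,1): code 1100 → (0.742,2.000)–(0.842,1.000)
cell (0,2): code 1000 → (1.000,2.441)–(0.742,2.000)
cell (1,0): code 0110 → (1.000,0.782)–(2.000,0.069)
cell (1,2): code 1101 → (1.582,3.000)–(1.000,2.441)
cell (1,3): code 1000 → (2.000,3.237)–(1.582,3.000)
cell (2,0): code 0110 → (2.000,0.069)–(3.000,0.187)
cell (2,3): code 1001 → (3.000,3.115)–(2.000,3.237)
cell (3,0): code 0010 → (3.000,0.187)–(3.799,1.000)
cell (3,1): code 0011 → (3.799,1.000)–(3.897,2.000)
cell (3,2): code 0011 → (3.897,2.000)–(3.158,3.000)
cell (3,3): code 0001 → (3.158,3.000)–(3.000,3.115)
cell (6,3): code 0100 → (6.599,4.000)–(7.000,3.333)
cell (6,4): code 1000 → (7.000,4.519)–(6.599,4.000)
cell (7,3): code 0110 → (7.000,3.333)–(8.000,3.649)
cell (7,4): code 1001 → (8.000,4.276)–(7.000,4.519)
cell (8,3): code 0010 → (8.000,3.649)–(8.180,4.000)
cell (8,4): code 0001 → (8.180,4.000)–(8.000,4.276)
total: 18 segments, chained into 2 closed loop(s), length Σ = 14.135336

segments=18 loops=2 length=14.135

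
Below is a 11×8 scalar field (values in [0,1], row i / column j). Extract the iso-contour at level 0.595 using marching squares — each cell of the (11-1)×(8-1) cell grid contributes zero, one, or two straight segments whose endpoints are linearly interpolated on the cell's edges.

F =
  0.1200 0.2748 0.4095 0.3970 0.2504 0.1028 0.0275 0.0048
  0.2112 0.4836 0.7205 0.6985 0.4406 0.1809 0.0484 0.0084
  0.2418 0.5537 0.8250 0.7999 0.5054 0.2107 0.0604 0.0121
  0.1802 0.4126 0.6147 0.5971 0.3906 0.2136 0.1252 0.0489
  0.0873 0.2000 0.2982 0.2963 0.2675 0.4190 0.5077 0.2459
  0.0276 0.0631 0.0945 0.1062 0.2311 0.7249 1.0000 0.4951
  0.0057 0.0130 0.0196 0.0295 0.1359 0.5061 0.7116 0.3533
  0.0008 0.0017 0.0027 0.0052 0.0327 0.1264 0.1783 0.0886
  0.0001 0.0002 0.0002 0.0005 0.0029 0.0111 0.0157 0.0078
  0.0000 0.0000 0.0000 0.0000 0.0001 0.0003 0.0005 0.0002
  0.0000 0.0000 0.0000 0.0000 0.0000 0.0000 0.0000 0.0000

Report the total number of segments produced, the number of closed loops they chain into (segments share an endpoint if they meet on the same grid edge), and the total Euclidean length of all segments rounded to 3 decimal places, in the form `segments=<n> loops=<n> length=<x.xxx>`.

segments=18 loops=2 length=13.955

cell (0,1): code 0100 → (0.596,2.000)–(1.000,1.470)
cell (0,2): code 1100 → (0.657,3.000)–(0.596,2.000)
cell (0,3): code 1000 → (1.000,3.401)–(0.657,3.000)
cell (1,1): code 0110 → (1.000,1.470)–(2.000,1.152)
cell (1,3): code 1001 → (2.000,3.696)–(1.000,3.401)
cell (2,1): code 0110 → (2.000,1.152)–(3.000,1.903)
cell (2,3): code 1001 → (3.000,3.010)–(2.000,3.696)
cell (3,1): code 0010 → (3.000,1.903)–(3.062,2.000)
cell (3,2): code 0011 → (3.062,2.000)–(3.007,3.000)
cell (3,3): code 0001 → (3.007,3.000)–(3.000,3.010)
cell (4,4): code 0100 → (4.575,5.000)–(5.000,4.737)
cell (4,5): code 1100 → (4.177,6.000)–(4.575,5.000)
cell (4,6): code 1000 → (5.000,6.802)–(4.177,6.000)
cell (5,4): code 0010 → (5.000,4.737)–(5.594,5.000)
cell (5,5): code 0111 → (5.594,5.000)–(6.000,5.433)
cell (5,6): code 1001 → (6.000,6.325)–(5.000,6.802)
cell (6,5): code 0010 → (6.000,5.433)–(6.219,6.000)
cell (6,6): code 0001 → (6.219,6.000)–(6.000,6.325)
total: 18 segments, chained into 2 closed loop(s), length Σ = 13.955421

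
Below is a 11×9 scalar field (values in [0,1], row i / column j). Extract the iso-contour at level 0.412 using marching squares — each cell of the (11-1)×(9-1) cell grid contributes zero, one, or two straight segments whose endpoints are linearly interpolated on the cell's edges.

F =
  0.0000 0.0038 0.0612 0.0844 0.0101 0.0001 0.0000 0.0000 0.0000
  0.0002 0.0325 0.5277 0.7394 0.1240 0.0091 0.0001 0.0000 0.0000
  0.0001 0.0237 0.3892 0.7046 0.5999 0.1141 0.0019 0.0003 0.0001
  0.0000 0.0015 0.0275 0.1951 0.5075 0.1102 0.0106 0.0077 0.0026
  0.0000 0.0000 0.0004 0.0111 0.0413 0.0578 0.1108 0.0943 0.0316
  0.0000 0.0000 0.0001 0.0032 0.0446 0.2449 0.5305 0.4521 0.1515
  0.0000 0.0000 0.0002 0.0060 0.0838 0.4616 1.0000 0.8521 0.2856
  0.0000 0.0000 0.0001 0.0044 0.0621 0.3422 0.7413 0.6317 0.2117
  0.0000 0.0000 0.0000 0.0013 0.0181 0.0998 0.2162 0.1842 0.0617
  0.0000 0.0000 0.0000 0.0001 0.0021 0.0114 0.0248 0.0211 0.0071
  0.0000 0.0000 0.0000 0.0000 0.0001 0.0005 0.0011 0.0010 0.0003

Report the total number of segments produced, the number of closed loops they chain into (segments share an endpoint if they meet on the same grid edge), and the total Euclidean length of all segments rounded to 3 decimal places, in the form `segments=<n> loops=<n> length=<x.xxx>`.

segments=24 loops=2 length=17.019

cell (0,1): code 0100 → (0.752,2.000)–(1.000,1.766)
cell (0,2): code 1100 → (0.500,3.000)–(0.752,2.000)
cell (0,3): code 1000 → (1.000,3.532)–(0.500,3.000)
cell (1,1): code 0010 → (1.000,1.766)–(1.835,2.000)
cell (1,2): code 0111 → (1.835,2.000)–(2.000,2.072)
cell (1,3): code 1101 → (1.605,4.000)–(1.000,3.532)
cell (1,4): code 1000 → (2.000,4.387)–(1.605,4.000)
cell (2,2): code 0010 → (2.000,2.072)–(2.574,3.000)
cell (2,3): code 0111 → (2.574,3.000)–(3.000,3.694)
cell (2,4): code 1001 → (3.000,4.240)–(2.000,4.387)
cell (3,3): code 0010 → (3.000,3.694)–(3.205,4.000)
cell (3,4): code 0001 → (3.205,4.000)–(3.000,4.240)
cell (4,5): code 0100 → (4.718,6.000)–(5.000,5.585)
cell (4,6): code 1100 → (4.888,7.000)–(4.718,6.000)
cell (4,7): code 1000 → (5.000,7.133)–(4.888,7.000)
cell (5,4): code 0100 → (5.771,5.000)–(6.000,4.869)
cell (5,5): code 1110 → (5.000,5.585)–(5.771,5.000)
cell (5,7): code 1001 → (6.000,7.777)–(5.000,7.133)
cell (6,4): code 0010 → (6.000,4.869)–(6.415,5.000)
cell (6,5): code 0111 → (6.415,5.000)–(7.000,5.175)
cell (6,7): code 1001 → (7.000,7.523)–(6.000,7.777)
cell (7,5): code 0010 → (7.000,5.175)–(7.627,6.000)
cell (7,6): code 0011 → (7.627,6.000)–(7.491,7.000)
cell (7,7): code 0001 → (7.491,7.000)–(7.000,7.523)
total: 24 segments, chained into 2 closed loop(s), length Σ = 17.018889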